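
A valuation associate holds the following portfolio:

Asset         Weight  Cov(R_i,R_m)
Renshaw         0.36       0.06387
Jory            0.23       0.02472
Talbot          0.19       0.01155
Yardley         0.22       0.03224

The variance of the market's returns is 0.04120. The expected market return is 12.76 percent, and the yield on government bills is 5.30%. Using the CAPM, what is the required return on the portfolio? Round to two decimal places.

β_Renshaw = 0.06387 / 0.04120 = 1.5502
β_Jory = 0.02472 / 0.04120 = 0.6000
β_Talbot = 0.01155 / 0.04120 = 0.2803
β_Yardley = 0.03224 / 0.04120 = 0.7825
β_P = Σ w_i β_i = 0.36×1.5502 + 0.23×0.6000 + 0.19×0.2803 + 0.22×0.7825 = 0.9215
MRP = 12.76% − 5.30% = 7.46%
E(R_P) = R_f + β_P × MRP = 5.30% + 0.9215 × 7.46% = 12.17%

12.17%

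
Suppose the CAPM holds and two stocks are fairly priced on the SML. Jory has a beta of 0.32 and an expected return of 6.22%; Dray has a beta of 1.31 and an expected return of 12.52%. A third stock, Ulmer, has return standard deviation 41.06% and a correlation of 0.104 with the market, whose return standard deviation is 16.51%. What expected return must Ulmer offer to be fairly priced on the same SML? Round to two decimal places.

MRP = (12.52% − 6.22%) / (1.31 − 0.32) = 6.3636%
R_f = 6.22% − 0.32 × 6.3636% = 4.1836%
β_Ulmer = ρ·σ_i/σ_m = 0.104 × 41.06 / 16.51 = 0.2586
E(R_Ulmer) = R_f + β × MRP = 4.1836% + 0.2586 × 6.3636% = 5.83%

5.83%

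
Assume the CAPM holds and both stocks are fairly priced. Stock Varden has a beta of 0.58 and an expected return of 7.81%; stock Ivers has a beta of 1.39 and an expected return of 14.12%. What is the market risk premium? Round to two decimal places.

Both satisfy E(R) = R_f + β·MRP, so the slope of the SML is
MRP = (14.12% − 7.81%) / (1.39 − 0.58) = 6.31% / 0.81 = 7.7901%

7.79%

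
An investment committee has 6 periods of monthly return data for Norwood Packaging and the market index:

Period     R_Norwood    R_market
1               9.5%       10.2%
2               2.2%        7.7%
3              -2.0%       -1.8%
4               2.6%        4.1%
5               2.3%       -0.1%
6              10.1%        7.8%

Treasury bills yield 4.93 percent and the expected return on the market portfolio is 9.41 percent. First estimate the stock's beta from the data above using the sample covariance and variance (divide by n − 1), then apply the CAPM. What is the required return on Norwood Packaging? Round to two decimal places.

8.52%

Mean R_i = (9.5 + 2.2 − 2.0 + 2.6 + 2.3 + 10.1) / 6 = 4.1167%
Mean R_m = (10.2 + 7.7 − 1.8 + 4.1 − 0.1 + 7.8) / 6 = 4.6500%
Σ(R_i − R̄_i)(R_m − R̄_m) = 91.7950  ⇒  Cov = 91.7950 / 5 = 18.3590
Σ(R_m − R̄_m)² = 114.4950  ⇒  Var(R_m) = 114.4950 / 5 = 22.8990
β = Cov / Var(R_m) = 18.3590 / 22.8990 = 0.8017
MRP = 9.41% − 4.93% = 4.48%
E(R) = R_f + β × MRP = 4.93% + 0.8017 × 4.48% = 8.52%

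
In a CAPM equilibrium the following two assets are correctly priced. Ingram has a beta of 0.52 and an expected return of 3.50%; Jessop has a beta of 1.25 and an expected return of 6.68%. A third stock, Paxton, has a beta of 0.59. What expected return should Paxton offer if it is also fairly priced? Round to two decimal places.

3.80%

MRP (SML slope) = (6.68% − 3.50%) / (1.25 − 0.52) = 3.18% / 0.73 = 4.3562%
R_f (intercept) = 3.50% − 0.52 × 4.3562% = 1.2348%
E(R_Paxton) = R_f + β × MRP = 1.2348% + 0.59 × 4.3562% = 3.80%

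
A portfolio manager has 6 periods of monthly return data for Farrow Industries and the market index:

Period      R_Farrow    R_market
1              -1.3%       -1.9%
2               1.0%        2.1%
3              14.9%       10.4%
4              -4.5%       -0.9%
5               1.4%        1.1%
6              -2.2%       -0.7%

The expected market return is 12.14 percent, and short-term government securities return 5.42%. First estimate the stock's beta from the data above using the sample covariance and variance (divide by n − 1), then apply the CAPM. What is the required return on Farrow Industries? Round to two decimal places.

Mean R_i = (-1.3 + 1.0 + 14.9 − 4.5 + 1.4 − 2.2) / 6 = 1.5500%
Mean R_m = (-1.9 + 2.1 + 10.4 − 0.9 + 1.1 − 0.7) / 6 = 1.6833%
Σ(R_i − R̄_i)(R_m − R̄_m) = 151.0050  ⇒  Cov = 151.0050 / 5 = 30.2010
Σ(R_m − R̄_m)² = 101.6883  ⇒  Var(R_m) = 101.6883 / 5 = 20.3377
β = Cov / Var(R_m) = 30.2010 / 20.3377 = 1.4850
MRP = 12.14% − 5.42% = 6.72%
E(R) = R_f + β × MRP = 5.42% + 1.4850 × 6.72% = 15.40%

15.40%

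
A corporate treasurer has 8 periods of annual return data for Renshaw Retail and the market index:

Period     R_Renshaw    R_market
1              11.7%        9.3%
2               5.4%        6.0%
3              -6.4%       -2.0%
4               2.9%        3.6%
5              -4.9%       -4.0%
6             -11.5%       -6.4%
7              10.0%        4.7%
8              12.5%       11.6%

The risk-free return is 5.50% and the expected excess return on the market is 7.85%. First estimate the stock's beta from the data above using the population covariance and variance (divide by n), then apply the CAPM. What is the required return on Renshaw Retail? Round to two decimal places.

Mean R_i = (11.7 + 5.4 − 6.4 + 2.9 − 4.9 − 11.5 + 10.0 + 12.5) / 8 = 2.4625%
Mean R_m = (9.3 + 6.0 − 2.0 + 3.6 − 4.0 − 6.4 + 4.7 + 11.6) / 8 = 2.8500%
Σ(R_i − R̄_i)(R_m − R̄_m) = 393.5050  ⇒  Cov = 393.5050 / 8 = 49.1881
Σ(R_m − R̄_m)² = 288.0800  ⇒  Var(R_m) = 288.0800 / 8 = 36.0100
β = Cov / Var(R_m) = 49.1881 / 36.0100 = 1.3660
E(R) = R_f + β × MRP = 5.50% + 1.3660 × 7.85% = 16.22%

16.22%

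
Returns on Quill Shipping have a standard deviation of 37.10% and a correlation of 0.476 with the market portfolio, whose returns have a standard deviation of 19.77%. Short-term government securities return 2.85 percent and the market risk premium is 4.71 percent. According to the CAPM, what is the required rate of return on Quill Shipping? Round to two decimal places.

7.06%

β = ρ × σ_i / σ_m = 0.476 × 37.10% / 19.77% = 0.8933
E(R) = 2.85% + 0.8933 × 4.71% = 7.06%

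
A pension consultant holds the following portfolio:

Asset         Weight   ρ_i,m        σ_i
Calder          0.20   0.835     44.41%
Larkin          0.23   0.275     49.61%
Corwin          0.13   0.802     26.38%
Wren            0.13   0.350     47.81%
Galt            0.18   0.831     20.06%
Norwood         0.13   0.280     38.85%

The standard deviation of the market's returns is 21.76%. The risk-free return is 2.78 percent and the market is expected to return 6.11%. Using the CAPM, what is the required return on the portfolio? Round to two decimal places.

β_Calder = 0.835 × 44.41% / 21.76% = 1.7042
β_Larkin = 0.275 × 49.61% / 21.76% = 0.6270
β_Corwin = 0.802 × 26.38% / 21.76% = 0.9723
β_Wren = 0.350 × 47.81% / 21.76% = 0.7690
β_Galt = 0.831 × 20.06% / 21.76% = 0.7661
β_Norwood = 0.280 × 38.85% / 21.76% = 0.4999
β_P = Σ w_i β_i = 0.20×1.7042 + 0.23×0.6270 + 0.13×0.9723 + 0.13×0.7690 + 0.18×0.7661 + 0.13×0.4999 = 0.9143
MRP = 6.11% − 2.78% = 3.33%
E(R_P) = R_f + β_P × MRP = 2.78% + 0.9143 × 3.33% = 5.82%

5.82%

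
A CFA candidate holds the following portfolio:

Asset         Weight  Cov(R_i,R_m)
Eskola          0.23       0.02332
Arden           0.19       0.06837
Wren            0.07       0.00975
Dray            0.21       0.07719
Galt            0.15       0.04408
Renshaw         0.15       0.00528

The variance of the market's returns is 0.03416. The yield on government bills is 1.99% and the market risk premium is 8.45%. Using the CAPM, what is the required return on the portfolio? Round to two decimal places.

12.54%

β_Eskola = 0.02332 / 0.03416 = 0.6827
β_Arden = 0.06837 / 0.03416 = 2.0015
β_Wren = 0.00975 / 0.03416 = 0.2854
β_Dray = 0.07719 / 0.03416 = 2.2597
β_Galt = 0.04408 / 0.03416 = 1.2904
β_Renshaw = 0.00528 / 0.03416 = 0.1546
β_P = Σ w_i β_i = 0.23×0.6827 + 0.19×2.0015 + 0.07×0.2854 + 0.21×2.2597 + 0.15×1.2904 + 0.15×0.1546 = 1.2486
E(R_P) = R_f + β_P × MRP = 1.99% + 1.2486 × 8.45% = 12.54%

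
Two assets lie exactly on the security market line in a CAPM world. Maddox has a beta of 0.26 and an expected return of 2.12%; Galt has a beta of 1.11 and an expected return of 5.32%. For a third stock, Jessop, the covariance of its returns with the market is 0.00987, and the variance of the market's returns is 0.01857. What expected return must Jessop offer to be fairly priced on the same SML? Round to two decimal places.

3.14%

MRP = (5.32% − 2.12%) / (1.11 − 0.26) = 3.7647%
R_f = 2.12% − 0.26 × 3.7647% = 1.1412%
β_Jessop = Cov / Var(R_m) = 0.00987 / 0.01857 = 0.5315
E(R_Jessop) = R_f + β × MRP = 1.1412% + 0.5315 × 3.7647% = 3.14%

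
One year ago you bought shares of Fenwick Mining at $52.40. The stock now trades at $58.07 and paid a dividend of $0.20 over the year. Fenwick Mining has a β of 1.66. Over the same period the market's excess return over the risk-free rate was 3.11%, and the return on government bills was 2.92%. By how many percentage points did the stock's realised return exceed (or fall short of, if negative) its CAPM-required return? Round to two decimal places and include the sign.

Realised HPR = (P1 + D1 − P0) / P0 = (58.07 + 0.20 − 52.40) / 52.40 = 5.87 / 52.40 = 11.2023%
CAPM required = R_f + β·MRP = 2.92% + 1.66 × 3.11% = 8.0826%
α = realised − required = 11.2023% − 8.0826% = +3.12%

+3.12%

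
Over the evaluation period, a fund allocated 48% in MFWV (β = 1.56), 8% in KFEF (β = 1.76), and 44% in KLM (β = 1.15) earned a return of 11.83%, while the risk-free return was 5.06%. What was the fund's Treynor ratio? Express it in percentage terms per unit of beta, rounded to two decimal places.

4.85%

β_P = 0.48×1.56 + 0.08×1.76 + 0.44×1.15 = 1.3956
Treynor = (R_P − R_f) / β_P = (11.83% − 5.06%) / 1.3956 = 6.77% / 1.3956 = 4.85%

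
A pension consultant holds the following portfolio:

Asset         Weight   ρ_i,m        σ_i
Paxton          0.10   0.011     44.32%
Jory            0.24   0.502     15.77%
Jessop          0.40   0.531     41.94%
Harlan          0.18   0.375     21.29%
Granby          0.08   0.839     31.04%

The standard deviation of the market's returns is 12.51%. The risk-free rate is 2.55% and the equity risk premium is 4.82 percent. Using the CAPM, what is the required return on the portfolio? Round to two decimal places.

β_Paxton = 0.011 × 44.32% / 12.51% = 0.0390
β_Jory = 0.502 × 15.77% / 12.51% = 0.6328
β_Jessop = 0.531 × 41.94% / 12.51% = 1.7802
β_Harlan = 0.375 × 21.29% / 12.51% = 0.6382
β_Granby = 0.839 × 31.04% / 12.51% = 2.0817
β_P = Σ w_i β_i = 0.10×0.0390 + 0.24×0.6328 + 0.40×1.7802 + 0.18×0.6382 + 0.08×2.0817 = 1.1493
E(R_P) = R_f + β_P × MRP = 2.55% + 1.1493 × 4.82% = 8.09%

8.09%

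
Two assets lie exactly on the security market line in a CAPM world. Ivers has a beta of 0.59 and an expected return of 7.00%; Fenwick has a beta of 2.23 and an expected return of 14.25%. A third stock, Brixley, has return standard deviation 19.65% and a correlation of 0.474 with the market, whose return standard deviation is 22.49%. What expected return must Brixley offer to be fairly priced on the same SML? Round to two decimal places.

MRP = (14.25% − 7.00%) / (2.23 − 0.59) = 4.4207%
R_f = 7.00% − 0.59 × 4.4207% = 4.3918%
β_Brixley = ρ·σ_i/σ_m = 0.474 × 19.65 / 22.49 = 0.4141
E(R_Brixley) = R_f + β × MRP = 4.3918% + 0.4141 × 4.4207% = 6.22%

6.22%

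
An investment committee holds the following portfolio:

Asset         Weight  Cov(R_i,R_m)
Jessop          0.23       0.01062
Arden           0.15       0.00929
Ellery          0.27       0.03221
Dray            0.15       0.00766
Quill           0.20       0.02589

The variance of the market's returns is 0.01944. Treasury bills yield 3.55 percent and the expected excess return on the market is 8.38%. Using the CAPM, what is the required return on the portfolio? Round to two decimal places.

11.68%

β_Jessop = 0.01062 / 0.01944 = 0.5463
β_Arden = 0.00929 / 0.01944 = 0.4779
β_Ellery = 0.03221 / 0.01944 = 1.6569
β_Dray = 0.00766 / 0.01944 = 0.3940
β_Quill = 0.02589 / 0.01944 = 1.3318
β_P = Σ w_i β_i = 0.23×0.5463 + 0.15×0.4779 + 0.27×1.6569 + 0.15×0.3940 + 0.20×1.3318 = 0.9702
E(R_P) = R_f + β_P × MRP = 3.55% + 0.9702 × 8.38% = 11.68%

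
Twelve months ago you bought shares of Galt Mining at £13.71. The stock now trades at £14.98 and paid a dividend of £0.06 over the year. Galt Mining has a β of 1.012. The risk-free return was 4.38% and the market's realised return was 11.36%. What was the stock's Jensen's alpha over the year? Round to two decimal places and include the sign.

Realised HPR = (P1 + D1 − P0) / P0 = (14.98 + 0.06 − 13.71) / 13.71 = 1.33 / 13.71 = 9.7009%
MRP = 11.36% − 4.38% = 6.98%
CAPM required = R_f + β·MRP = 4.38% + 1.012 × 6.98% = 11.44376%
α = realised − required = 9.7009% − 11.44376% = -1.74%

-1.74%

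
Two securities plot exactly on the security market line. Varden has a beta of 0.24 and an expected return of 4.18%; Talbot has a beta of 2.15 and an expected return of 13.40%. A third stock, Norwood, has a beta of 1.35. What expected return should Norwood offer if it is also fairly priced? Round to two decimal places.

9.54%

MRP (SML slope) = (13.40% − 4.18%) / (2.15 − 0.24) = 9.22% / 1.91 = 4.8272%
R_f (intercept) = 4.18% − 0.24 × 4.8272% = 3.0215%
E(R_Norwood) = R_f + β × MRP = 3.0215% + 1.35 × 4.8272% = 9.54%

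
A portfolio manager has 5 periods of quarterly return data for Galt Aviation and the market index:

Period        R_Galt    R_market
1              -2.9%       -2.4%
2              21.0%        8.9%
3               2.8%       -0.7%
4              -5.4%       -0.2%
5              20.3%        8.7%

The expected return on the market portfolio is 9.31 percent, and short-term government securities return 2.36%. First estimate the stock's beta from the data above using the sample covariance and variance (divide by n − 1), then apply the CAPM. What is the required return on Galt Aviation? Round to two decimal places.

17.80%

Mean R_i = (-2.9 + 21.0 + 2.8 − 5.4 + 20.3) / 5 = 7.1600%
Mean R_m = (-2.4 + 8.9 − 0.7 − 0.2 + 8.7) / 5 = 2.8600%
Σ(R_i − R̄_i)(R_m − R̄_m) = 267.2020  ⇒  Cov = 267.2020 / 4 = 66.8005
Σ(R_m − R̄_m)² = 120.2920  ⇒  Var(R_m) = 120.2920 / 4 = 30.0730
β = Cov / Var(R_m) = 66.8005 / 30.0730 = 2.2213
MRP = 9.31% − 2.36% = 6.95%
E(R) = R_f + β × MRP = 2.36% + 2.2213 × 6.95% = 17.80%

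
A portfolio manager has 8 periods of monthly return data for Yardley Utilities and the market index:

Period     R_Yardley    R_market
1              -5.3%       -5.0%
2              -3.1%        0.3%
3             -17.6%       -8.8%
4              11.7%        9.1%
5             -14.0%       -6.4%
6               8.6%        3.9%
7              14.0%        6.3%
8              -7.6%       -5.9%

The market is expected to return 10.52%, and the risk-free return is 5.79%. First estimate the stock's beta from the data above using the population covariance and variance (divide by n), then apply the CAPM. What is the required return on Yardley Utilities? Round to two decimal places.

Mean R_i = (-5.3 − 3.1 − 17.6 + 11.7 − 14.0 + 8.6 + 14.0 − 7.6) / 8 = -1.6625%
Mean R_m = (-5.0 + 0.3 − 8.8 + 9.1 − 6.4 + 3.9 + 6.3 − 5.9) / 8 = -0.8125%
Σ(R_i − R̄_i)(R_m − R̄_m) = 532.2938  ⇒  Cov = 532.2938 / 8 = 66.5367
Σ(R_m − R̄_m)² = 310.7288  ⇒  Var(R_m) = 310.7288 / 8 = 38.8411
β = Cov / Var(R_m) = 66.5367 / 38.8411 = 1.7130
MRP = 10.52% − 5.79% = 4.73%
E(R) = R_f + β × MRP = 5.79% + 1.7130 × 4.73% = 13.89%

13.89%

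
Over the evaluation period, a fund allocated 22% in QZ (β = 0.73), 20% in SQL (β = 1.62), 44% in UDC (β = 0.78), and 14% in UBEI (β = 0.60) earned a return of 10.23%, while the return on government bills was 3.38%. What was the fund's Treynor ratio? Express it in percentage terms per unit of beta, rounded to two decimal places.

β_P = 0.22×0.73 + 0.20×1.62 + 0.44×0.78 + 0.14×0.60 = 0.9118
Treynor = (R_P − R_f) / β_P = (10.23% − 3.38%) / 0.9118 = 6.85% / 0.9118 = 7.51%

7.51%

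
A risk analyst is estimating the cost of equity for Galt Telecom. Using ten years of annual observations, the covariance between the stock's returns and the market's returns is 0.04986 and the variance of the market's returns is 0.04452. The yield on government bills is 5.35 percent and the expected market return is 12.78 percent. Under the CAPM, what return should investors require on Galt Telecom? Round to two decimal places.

β = Cov(R_i, R_m) / Var(R_m) = 0.04986 / 0.04452 = 1.1199
MRP = 12.78% − 5.35% = 7.43%
E(R) = R_f + β × MRP = 5.35% + 1.1199 × 7.43% = 13.67%

13.67%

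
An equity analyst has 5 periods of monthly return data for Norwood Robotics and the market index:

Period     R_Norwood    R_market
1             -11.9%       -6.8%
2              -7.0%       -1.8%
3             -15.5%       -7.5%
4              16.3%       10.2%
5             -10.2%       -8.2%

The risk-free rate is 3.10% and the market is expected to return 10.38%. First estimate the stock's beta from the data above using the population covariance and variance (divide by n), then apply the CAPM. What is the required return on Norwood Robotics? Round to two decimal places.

14.76%

Mean R_i = (-11.9 − 7.0 − 15.5 + 16.3 − 10.2) / 5 = -5.6600%
Mean R_m = (-6.8 − 1.8 − 7.5 + 10.2 − 8.2) / 5 = -2.8200%
Σ(R_i − R̄_i)(R_m − R̄_m) = 379.8640  ⇒  Cov = 379.8640 / 5 = 75.9728
Σ(R_m − R̄_m)² = 237.2480  ⇒  Var(R_m) = 237.2480 / 5 = 47.4496
β = Cov / Var(R_m) = 75.9728 / 47.4496 = 1.6011
MRP = 10.38% − 3.10% = 7.28%
E(R) = R_f + β × MRP = 3.10% + 1.6011 × 7.28% = 14.76%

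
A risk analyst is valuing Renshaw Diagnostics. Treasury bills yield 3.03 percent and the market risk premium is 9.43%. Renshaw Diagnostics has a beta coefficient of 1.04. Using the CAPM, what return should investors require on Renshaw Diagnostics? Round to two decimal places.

12.84%

E(R) = R_f + β × MRP = 3.03% + 1.04 × 9.43% = 12.84%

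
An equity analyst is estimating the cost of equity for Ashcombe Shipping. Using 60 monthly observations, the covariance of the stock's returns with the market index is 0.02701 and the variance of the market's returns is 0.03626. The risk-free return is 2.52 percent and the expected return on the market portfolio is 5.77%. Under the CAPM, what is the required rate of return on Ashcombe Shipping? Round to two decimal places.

β = Cov(R_i, R_m) / Var(R_m) = 0.02701 / 0.03626 = 0.7449
MRP = 5.77% − 2.52% = 3.25%
E(R) = R_f + β × MRP = 2.52% + 0.7449 × 3.25% = 4.94%

4.94%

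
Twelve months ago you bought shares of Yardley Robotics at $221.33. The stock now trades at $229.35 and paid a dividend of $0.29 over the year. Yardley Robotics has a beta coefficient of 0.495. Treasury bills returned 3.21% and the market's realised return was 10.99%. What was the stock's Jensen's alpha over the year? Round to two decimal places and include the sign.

Realised HPR = (P1 + D1 − P0) / P0 = (229.35 + 0.29 − 221.33) / 221.33 = 8.31 / 221.33 = 3.7546%
MRP = 10.99% − 3.21% = 7.78%
CAPM required = R_f + β·MRP = 3.21% + 0.495 × 7.78% = 7.06110%
α = realised − required = 3.7546% − 7.06110% = -3.31%

-3.31%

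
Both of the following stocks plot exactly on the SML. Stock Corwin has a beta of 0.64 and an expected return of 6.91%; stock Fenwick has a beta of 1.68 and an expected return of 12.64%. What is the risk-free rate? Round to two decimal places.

Both satisfy E(R) = R_f + β·MRP, so the slope of the SML is
MRP = (12.64% − 6.91%) / (1.68 − 0.64) = 5.73% / 1.04 = 5.5096%
R_f = E(R_Corwin) − β_Corwin·MRP = 6.91% − 0.64 × 5.5096% = 3.3839%

3.38%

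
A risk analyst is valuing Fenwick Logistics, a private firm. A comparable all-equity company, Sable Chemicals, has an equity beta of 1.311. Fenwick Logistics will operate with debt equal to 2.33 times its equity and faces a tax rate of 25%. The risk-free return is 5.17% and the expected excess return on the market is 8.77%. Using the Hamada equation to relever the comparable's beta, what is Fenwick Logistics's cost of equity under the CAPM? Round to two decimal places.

β_L = β_U × [1 + (1 − t)(D/E)] = 1.311 × [1 + (1 − 0.25) × 2.33]
    = 1.311 × [1 + 0.75 × 2.33] = 1.311 × 2.7475 = 3.6020
E(R) = R_f + β_L × MRP = 5.17% + 3.6020 × 8.77% = 36.76%

36.76%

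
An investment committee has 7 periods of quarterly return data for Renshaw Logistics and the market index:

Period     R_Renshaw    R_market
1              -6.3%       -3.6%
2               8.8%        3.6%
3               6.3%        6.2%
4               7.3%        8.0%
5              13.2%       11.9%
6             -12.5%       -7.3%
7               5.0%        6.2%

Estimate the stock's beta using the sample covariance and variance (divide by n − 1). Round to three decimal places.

Mean R_i = (-6.3 + 8.8 + 6.3 + 7.3 + 13.2 − 12.5 + 5.0) / 7 = 3.1143%
Mean R_m = (-3.6 + 3.6 + 6.2 + 8.0 + 11.9 − 7.3 + 6.2) / 7 = 3.5714%
Σ(R_i − R̄_i)(R_m − R̄_m) = 353.2929  ⇒  Cov = 353.2929 / 6 = 58.8822
Σ(R_m − R̄_m)² = 272.4143  ⇒  Var(R_m) = 272.4143 / 6 = 45.4024
β = Cov / Var(R_m) = 58.8822 / 45.4024 = 1.2969

1.297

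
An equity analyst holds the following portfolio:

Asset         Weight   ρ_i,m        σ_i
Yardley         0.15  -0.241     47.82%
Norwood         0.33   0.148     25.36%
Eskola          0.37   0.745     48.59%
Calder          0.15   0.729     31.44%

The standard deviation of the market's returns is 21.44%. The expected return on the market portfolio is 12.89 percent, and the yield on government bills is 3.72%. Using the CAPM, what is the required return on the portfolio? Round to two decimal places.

β_Yardley = -0.241 × 47.82% / 21.44% = -0.5375
β_Norwood = 0.148 × 25.36% / 21.44% = 0.1751
β_Eskola = 0.745 × 48.59% / 21.44% = 1.6884
β_Calder = 0.729 × 31.44% / 21.44% = 1.0690
β_P = Σ w_i β_i = 0.15×-0.5375 + 0.33×0.1751 + 0.37×1.6884 + 0.15×1.0690 = 0.7622
MRP = 12.89% − 3.72% = 9.17%
E(R_P) = R_f + β_P × MRP = 3.72% + 0.7622 × 9.17% = 10.71%

10.71%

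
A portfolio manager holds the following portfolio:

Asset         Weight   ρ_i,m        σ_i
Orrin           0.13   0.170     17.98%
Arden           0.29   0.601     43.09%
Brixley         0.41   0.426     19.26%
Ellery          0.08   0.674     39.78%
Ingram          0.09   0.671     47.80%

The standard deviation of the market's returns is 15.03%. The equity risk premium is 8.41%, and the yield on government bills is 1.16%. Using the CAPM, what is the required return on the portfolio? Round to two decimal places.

β_Orrin = 0.170 × 17.98% / 15.03% = 0.2034
β_Arden = 0.601 × 43.09% / 15.03% = 1.7230
β_Brixley = 0.426 × 19.26% / 15.03% = 0.5459
β_Ellery = 0.674 × 39.78% / 15.03% = 1.7839
β_Ingram = 0.671 × 47.80% / 15.03% = 2.1340
β_P = Σ w_i β_i = 0.13×0.2034 + 0.29×1.7230 + 0.41×0.5459 + 0.08×1.7839 + 0.09×2.1340 = 1.0847
E(R_P) = R_f + β_P × MRP = 1.16% + 1.0847 × 8.41% = 10.28%

10.28%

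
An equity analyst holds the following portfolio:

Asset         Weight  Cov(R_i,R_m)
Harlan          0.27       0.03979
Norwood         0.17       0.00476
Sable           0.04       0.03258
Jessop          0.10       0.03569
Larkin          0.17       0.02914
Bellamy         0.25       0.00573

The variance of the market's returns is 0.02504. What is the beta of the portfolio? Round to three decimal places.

β_Harlan = 0.03979 / 0.02504 = 1.5891
β_Norwood = 0.00476 / 0.02504 = 0.1901
β_Sable = 0.03258 / 0.02504 = 1.3011
β_Jessop = 0.03569 / 0.02504 = 1.4253
β_Larkin = 0.02914 / 0.02504 = 1.1637
β_Bellamy = 0.00573 / 0.02504 = 0.2288
β_P = Σ w_i β_i = 0.27×1.5891 + 0.17×0.1901 + 0.04×1.3011 + 0.10×1.4253 + 0.17×1.1637 + 0.25×0.2288 = 0.9110

0.911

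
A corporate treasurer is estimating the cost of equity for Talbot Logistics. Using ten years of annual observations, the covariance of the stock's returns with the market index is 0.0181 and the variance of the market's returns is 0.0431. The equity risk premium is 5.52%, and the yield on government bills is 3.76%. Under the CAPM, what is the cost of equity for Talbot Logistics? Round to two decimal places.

6.08%

β = Cov(R_i, R_m) / Var(R_m) = 0.0181 / 0.0431 = 0.4200
E(R) = R_f + β × MRP = 3.76% + 0.4200 × 5.52% = 6.08%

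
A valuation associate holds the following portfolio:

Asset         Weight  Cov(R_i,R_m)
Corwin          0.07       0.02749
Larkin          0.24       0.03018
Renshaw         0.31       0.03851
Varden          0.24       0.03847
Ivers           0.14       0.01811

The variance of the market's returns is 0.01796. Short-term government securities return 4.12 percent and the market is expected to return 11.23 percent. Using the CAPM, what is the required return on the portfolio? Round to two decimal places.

17.13%

β_Corwin = 0.02749 / 0.01796 = 1.5306
β_Larkin = 0.03018 / 0.01796 = 1.6804
β_Renshaw = 0.03851 / 0.01796 = 2.1442
β_Varden = 0.03847 / 0.01796 = 2.1420
β_Ivers = 0.01811 / 0.01796 = 1.0084
β_P = Σ w_i β_i = 0.07×1.5306 + 0.24×1.6804 + 0.31×2.1442 + 0.24×2.1420 + 0.14×1.0084 = 1.8304
MRP = 11.23% − 4.12% = 7.11%
E(R_P) = R_f + β_P × MRP = 4.12% + 1.8304 × 7.11% = 17.13%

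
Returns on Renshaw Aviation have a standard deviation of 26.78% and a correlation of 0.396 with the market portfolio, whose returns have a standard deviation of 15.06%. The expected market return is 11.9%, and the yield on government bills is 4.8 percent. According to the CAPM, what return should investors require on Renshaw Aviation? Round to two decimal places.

β = ρ × σ_i / σ_m = 0.396 × 26.78% / 15.06% = 0.7042
MRP = 11.9% − 4.8% = 7.10%
E(R) = 4.8% + 0.7042 × 7.1% = 9.80%

9.80%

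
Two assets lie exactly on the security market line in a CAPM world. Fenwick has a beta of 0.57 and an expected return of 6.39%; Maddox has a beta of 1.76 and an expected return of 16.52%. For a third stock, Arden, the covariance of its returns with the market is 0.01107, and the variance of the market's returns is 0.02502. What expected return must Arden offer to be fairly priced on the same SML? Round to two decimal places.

5.30%

MRP = (16.52% − 6.39%) / (1.76 − 0.57) = 8.5126%
R_f = 6.39% − 0.57 × 8.5126% = 1.5378%
β_Arden = Cov / Var(R_m) = 0.01107 / 0.02502 = 0.4424
E(R_Arden) = R_f + β × MRP = 1.5378% + 0.4424 × 8.5126% = 5.30%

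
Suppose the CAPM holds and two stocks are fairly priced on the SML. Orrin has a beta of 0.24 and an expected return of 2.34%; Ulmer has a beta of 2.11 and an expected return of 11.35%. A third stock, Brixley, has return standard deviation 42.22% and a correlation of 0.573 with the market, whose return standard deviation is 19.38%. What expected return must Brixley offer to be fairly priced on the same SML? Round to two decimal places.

7.20%

MRP = (11.35% − 2.34%) / (2.11 − 0.24) = 4.8182%
R_f = 2.34% − 0.24 × 4.8182% = 1.1836%
β_Brixley = ρ·σ_i/σ_m = 0.573 × 42.22 / 19.38 = 1.2483
E(R_Brixley) = R_f + β × MRP = 1.1836% + 1.2483 × 4.8182% = 7.20%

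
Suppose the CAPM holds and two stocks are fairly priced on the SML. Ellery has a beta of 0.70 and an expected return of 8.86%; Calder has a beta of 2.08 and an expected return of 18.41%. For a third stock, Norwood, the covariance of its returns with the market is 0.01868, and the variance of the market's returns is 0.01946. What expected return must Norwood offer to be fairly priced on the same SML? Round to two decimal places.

MRP = (18.41% − 8.86%) / (2.08 − 0.70) = 6.9203%
R_f = 8.86% − 0.70 × 6.9203% = 4.0158%
β_Norwood = Cov / Var(R_m) = 0.01868 / 0.01946 = 0.9599
E(R_Norwood) = R_f + β × MRP = 4.0158% + 0.9599 × 6.9203% = 10.66%

10.66%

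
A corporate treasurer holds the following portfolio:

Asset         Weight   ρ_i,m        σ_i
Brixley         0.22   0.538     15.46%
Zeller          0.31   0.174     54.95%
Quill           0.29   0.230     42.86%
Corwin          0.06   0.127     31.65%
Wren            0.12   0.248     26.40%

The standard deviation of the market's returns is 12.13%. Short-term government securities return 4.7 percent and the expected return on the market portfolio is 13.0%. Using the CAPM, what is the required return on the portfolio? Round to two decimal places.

10.64%

β_Brixley = 0.538 × 15.46% / 12.13% = 0.6857
β_Zeller = 0.174 × 54.95% / 12.13% = 0.7882
β_Quill = 0.230 × 42.86% / 12.13% = 0.8127
β_Corwin = 0.127 × 31.65% / 12.13% = 0.3314
β_Wren = 0.248 × 26.40% / 12.13% = 0.5398
β_P = Σ w_i β_i = 0.22×0.6857 + 0.31×0.7882 + 0.29×0.8127 + 0.06×0.3314 + 0.12×0.5398 = 0.7155
MRP = 13.0% − 4.7% = 8.30%
E(R_P) = R_f + β_P × MRP = 4.7% + 0.7155 × 8.3% = 10.64%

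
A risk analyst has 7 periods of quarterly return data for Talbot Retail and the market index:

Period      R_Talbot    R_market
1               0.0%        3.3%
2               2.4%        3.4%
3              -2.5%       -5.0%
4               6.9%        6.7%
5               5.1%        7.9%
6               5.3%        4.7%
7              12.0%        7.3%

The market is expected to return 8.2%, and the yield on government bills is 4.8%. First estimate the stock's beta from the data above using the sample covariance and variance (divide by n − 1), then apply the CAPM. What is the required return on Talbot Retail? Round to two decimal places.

7.79%

Mean R_i = (0.0 + 2.4 − 2.5 + 6.9 + 5.1 + 5.3 + 12.0) / 7 = 4.1714%
Mean R_m = (3.3 + 3.4 − 5.0 + 6.7 + 7.9 + 4.7 + 7.3) / 7 = 4.0429%
Σ(R_i − R̄_i)(R_m − R̄_m) = 101.6386  ⇒  Cov = 101.6386 / 6 = 16.9398
Σ(R_m − R̄_m)² = 115.7171  ⇒  Var(R_m) = 115.7171 / 6 = 19.2862
β = Cov / Var(R_m) = 16.9398 / 19.2862 = 0.8783
MRP = 8.2% − 4.8% = 3.40%
E(R) = R_f + β × MRP = 4.8% + 0.8783 × 3.4% = 7.79%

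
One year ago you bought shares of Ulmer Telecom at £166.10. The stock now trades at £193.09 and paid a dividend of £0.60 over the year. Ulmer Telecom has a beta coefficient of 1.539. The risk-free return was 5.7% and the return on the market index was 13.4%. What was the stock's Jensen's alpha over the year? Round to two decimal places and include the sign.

Realised HPR = (P1 + D1 − P0) / P0 = (193.09 + 0.60 − 166.10) / 166.10 = 27.59 / 166.10 = 16.6105%
MRP = 13.4% − 5.7% = 7.70%
CAPM required = R_f + β·MRP = 5.7% + 1.539 × 7.7% = 17.5503%
α = realised − required = 16.6105% − 17.5503% = -0.94%

-0.94%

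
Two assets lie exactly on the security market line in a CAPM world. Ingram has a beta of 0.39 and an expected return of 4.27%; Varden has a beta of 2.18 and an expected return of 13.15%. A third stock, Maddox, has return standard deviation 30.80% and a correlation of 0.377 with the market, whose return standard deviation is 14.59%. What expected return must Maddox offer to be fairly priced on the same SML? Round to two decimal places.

MRP = (13.15% − 4.27%) / (2.18 − 0.39) = 4.9609%
R_f = 4.27% − 0.39 × 4.9609% = 2.3352%
β_Maddox = ρ·σ_i/σ_m = 0.377 × 30.80 / 14.59 = 0.7959
E(R_Maddox) = R_f + β × MRP = 2.3352% + 0.7959 × 4.9609% = 6.28%

6.28%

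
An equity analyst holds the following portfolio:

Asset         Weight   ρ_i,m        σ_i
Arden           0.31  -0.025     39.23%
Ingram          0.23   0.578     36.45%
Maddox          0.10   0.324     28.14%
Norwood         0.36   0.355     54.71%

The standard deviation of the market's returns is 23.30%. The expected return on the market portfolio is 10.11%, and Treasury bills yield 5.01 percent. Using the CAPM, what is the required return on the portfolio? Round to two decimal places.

7.73%

β_Arden = -0.025 × 39.23% / 23.30% = -0.0421
β_Ingram = 0.578 × 36.45% / 23.30% = 0.9042
β_Maddox = 0.324 × 28.14% / 23.30% = 0.3913
β_Norwood = 0.355 × 54.71% / 23.30% = 0.8336
β_P = Σ w_i β_i = 0.31×-0.0421 + 0.23×0.9042 + 0.10×0.3913 + 0.36×0.8336 = 0.5341
MRP = 10.11% − 5.01% = 5.10%
E(R_P) = R_f + β_P × MRP = 5.01% + 0.5341 × 5.10% = 7.73%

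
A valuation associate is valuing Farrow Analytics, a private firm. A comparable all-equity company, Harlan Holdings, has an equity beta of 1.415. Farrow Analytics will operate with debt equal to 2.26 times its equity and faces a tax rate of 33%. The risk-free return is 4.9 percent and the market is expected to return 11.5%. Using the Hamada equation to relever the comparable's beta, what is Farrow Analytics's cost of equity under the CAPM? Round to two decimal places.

β_L = β_U × [1 + (1 − t)(D/E)] = 1.415 × [1 + (1 − 0.33) × 2.26]
    = 1.415 × [1 + 0.67 × 2.26] = 1.415 × 2.5142 = 3.5576
MRP = 11.5% − 4.9% = 6.60%
E(R) = R_f + β_L × MRP = 4.9% + 3.5576 × 6.6% = 28.38%

28.38%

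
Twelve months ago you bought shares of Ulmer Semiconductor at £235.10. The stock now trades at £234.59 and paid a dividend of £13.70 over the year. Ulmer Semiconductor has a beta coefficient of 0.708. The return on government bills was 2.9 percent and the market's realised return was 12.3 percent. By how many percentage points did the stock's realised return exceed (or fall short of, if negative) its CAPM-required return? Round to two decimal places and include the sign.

Realised HPR = (P1 + D1 − P0) / P0 = (234.59 + 13.70 − 235.10) / 235.10 = 13.19 / 235.10 = 5.6104%
MRP = 12.3% − 2.9% = 9.40%
CAPM required = R_f + β·MRP = 2.9% + 0.708 × 9.4% = 9.5552%
α = realised − required = 5.6104% − 9.5552% = -3.94%

-3.94%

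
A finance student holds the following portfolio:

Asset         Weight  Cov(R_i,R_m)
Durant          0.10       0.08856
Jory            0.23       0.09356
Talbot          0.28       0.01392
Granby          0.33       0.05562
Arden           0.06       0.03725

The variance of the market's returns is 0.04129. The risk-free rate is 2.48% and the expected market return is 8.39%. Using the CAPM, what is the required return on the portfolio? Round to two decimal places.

10.33%

β_Durant = 0.08856 / 0.04129 = 2.1448
β_Jory = 0.09356 / 0.04129 = 2.2659
β_Talbot = 0.01392 / 0.04129 = 0.3371
β_Granby = 0.05562 / 0.04129 = 1.3471
β_Arden = 0.03725 / 0.04129 = 0.9022
β_P = Σ w_i β_i = 0.10×2.1448 + 0.23×2.2659 + 0.28×0.3371 + 0.33×1.3471 + 0.06×0.9022 = 1.3287
MRP = 8.39% − 2.48% = 5.91%
E(R_P) = R_f + β_P × MRP = 2.48% + 1.3287 × 5.91% = 10.33%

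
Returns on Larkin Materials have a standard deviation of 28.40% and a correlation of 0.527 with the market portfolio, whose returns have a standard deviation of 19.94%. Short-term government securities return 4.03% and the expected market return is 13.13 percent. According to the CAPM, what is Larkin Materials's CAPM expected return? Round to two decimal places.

10.86%

β = ρ × σ_i / σ_m = 0.527 × 28.40% / 19.94% = 0.7506
MRP = 13.13% − 4.03% = 9.10%
E(R) = 4.03% + 0.7506 × 9.10% = 10.86%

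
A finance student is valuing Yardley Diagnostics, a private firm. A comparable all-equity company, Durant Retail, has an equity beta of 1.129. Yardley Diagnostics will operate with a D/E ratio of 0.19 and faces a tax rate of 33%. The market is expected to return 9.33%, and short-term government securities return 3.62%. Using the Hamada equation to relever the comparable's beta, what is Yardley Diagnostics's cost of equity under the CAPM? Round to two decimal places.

β_L = β_U × [1 + (1 − t)(D/E)] = 1.129 × [1 + (1 − 0.33) × 0.19]
    = 1.129 × [1 + 0.67 × 0.19] = 1.129 × 1.1273 = 1.2727
MRP = 9.33% − 3.62% = 5.71%
E(R) = R_f + β_L × MRP = 3.62% + 1.2727 × 5.71% = 10.89%

10.89%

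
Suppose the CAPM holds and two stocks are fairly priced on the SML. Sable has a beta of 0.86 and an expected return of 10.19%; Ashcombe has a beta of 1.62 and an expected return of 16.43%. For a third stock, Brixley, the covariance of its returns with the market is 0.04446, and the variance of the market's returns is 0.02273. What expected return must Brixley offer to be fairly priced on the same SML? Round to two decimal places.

MRP = (16.43% − 10.19%) / (1.62 − 0.86) = 8.2105%
R_f = 10.19% − 0.86 × 8.2105% = 3.1290%
β_Brixley = Cov / Var(R_m) = 0.04446 / 0.02273 = 1.9560
E(R_Brixley) = R_f + β × MRP = 3.1290% + 1.9560 × 8.2105% = 19.19%

19.19%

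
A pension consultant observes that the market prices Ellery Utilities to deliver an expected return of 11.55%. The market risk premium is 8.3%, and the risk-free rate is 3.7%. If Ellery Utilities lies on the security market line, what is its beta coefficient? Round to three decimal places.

0.946

β = (E(R) − R_f) / MRP = (11.55% − 3.7%) / 8.3% = 7.85% / 8.3% = 0.946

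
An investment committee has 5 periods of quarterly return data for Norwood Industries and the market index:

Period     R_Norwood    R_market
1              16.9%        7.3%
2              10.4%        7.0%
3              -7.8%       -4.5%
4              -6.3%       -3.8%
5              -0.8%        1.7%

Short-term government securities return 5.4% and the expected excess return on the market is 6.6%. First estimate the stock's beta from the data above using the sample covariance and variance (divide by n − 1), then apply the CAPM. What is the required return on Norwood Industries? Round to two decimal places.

17.50%

Mean R_i = (16.9 + 10.4 − 7.8 − 6.3 − 0.8) / 5 = 2.4800%
Mean R_m = (7.3 + 7.0 − 4.5 − 3.8 + 1.7) / 5 = 1.5400%
Σ(R_i − R̄_i)(R_m − R̄_m) = 234.7540  ⇒  Cov = 234.7540 / 4 = 58.6885
Σ(R_m − R̄_m)² = 128.0120  ⇒  Var(R_m) = 128.0120 / 4 = 32.0030
β = Cov / Var(R_m) = 58.6885 / 32.0030 = 1.8338
E(R) = R_f + β × MRP = 5.4% + 1.8338 × 6.6% = 17.50%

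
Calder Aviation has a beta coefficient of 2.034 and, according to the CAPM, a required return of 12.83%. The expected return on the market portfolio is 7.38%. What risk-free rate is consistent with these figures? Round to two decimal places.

E(R) = R_f + β(E(R_m) − R_f) = R_f(1 − β) + β·E(R_m)
12.83% = R_f × (1 − 2.034) + 2.034 × 7.38%
12.83% = R_f × -1.034 + 15.01092%
R_f = (12.83% − 15.01092%) / -1.034 = 2.11%

2.11%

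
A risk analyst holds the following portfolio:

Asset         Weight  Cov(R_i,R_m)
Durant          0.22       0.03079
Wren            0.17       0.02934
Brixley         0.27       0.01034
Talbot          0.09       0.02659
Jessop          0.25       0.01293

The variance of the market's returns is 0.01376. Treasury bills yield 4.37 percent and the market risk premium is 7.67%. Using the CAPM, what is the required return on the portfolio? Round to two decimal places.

β_Durant = 0.03079 / 0.01376 = 2.2376
β_Wren = 0.02934 / 0.01376 = 2.1323
β_Brixley = 0.01034 / 0.01376 = 0.7515
β_Talbot = 0.02659 / 0.01376 = 1.9324
β_Jessop = 0.01293 / 0.01376 = 0.9397
β_P = Σ w_i β_i = 0.22×2.2376 + 0.17×2.1323 + 0.27×0.7515 + 0.09×1.9324 + 0.25×0.9397 = 1.4665
E(R_P) = R_f + β_P × MRP = 4.37% + 1.4665 × 7.67% = 15.62%

15.62%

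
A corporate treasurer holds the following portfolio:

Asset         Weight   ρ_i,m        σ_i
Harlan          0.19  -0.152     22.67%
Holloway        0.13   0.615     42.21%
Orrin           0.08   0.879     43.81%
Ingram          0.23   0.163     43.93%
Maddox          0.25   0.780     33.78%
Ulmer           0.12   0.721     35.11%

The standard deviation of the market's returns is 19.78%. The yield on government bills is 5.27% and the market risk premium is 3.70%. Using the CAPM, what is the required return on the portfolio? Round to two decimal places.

β_Harlan = -0.152 × 22.67% / 19.78% = -0.1742
β_Holloway = 0.615 × 42.21% / 19.78% = 1.3124
β_Orrin = 0.879 × 43.81% / 19.78% = 1.9469
β_Ingram = 0.163 × 43.93% / 19.78% = 0.3620
β_Maddox = 0.780 × 33.78% / 19.78% = 1.3321
β_Ulmer = 0.721 × 35.11% / 19.78% = 1.2798
β_P = Σ w_i β_i = 0.19×-0.1742 + 0.13×1.3124 + 0.08×1.9469 + 0.23×0.3620 + 0.25×1.3321 + 0.12×1.2798 = 0.8631
E(R_P) = R_f + β_P × MRP = 5.27% + 0.8631 × 3.70% = 8.46%

8.46%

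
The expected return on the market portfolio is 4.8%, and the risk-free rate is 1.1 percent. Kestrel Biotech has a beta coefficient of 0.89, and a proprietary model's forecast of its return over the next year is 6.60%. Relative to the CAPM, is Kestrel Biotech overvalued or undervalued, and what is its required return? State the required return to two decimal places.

Undervalued; required return 4.39%

MRP = 4.8% − 1.1% = 3.70%
Required return = R_f + β·MRP = 1.1% + 0.89 × 3.7% = 4.39%
Forecast 6.60% > required 4.39% → the stock plots above the SML → undervalued.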